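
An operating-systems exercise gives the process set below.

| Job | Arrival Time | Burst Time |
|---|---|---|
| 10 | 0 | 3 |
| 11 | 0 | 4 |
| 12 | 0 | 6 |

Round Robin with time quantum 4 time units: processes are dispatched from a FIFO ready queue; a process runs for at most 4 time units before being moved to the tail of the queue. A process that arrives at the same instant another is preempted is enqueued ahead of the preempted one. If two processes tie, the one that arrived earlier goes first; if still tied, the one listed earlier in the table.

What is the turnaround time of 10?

3

Schedule: | 10 0-3 | 11 3-7 | 12 7-13 |
Completion: 10=3  11=7  12=13
Turnaround(10) = completion − arrival = 3 − 0 = 3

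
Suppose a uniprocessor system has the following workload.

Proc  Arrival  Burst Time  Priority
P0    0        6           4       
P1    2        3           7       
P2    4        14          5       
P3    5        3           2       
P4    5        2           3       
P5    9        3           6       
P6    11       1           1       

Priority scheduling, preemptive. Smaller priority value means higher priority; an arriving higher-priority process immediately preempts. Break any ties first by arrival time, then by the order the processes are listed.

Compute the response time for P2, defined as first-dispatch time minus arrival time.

Schedule: | P0 0-5 | P3 5-8 | P4 8-10 | P0 10-11 | P6 11-12 | P2 12-26 | P5 26-29 | P1 29-32 |
Completion: P0=11  P1=32  P2=26  P3=8  P4=10  P5=29  P6=12
Turnaround (C−A): P0=11  P1=30  P2=22  P3=3  P4=5  P5=20  P6=1
Response(P2) = first start − arrival = 12 − 4 = 8

8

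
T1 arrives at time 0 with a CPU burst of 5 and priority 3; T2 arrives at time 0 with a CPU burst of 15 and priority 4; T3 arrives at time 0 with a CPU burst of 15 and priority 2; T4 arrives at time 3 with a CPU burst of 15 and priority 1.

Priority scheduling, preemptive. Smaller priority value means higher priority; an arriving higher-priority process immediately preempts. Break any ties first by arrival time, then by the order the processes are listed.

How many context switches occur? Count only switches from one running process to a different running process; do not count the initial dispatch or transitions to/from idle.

4

Gantt: | T3 0-3 | T4 3-18 | T3 18-30 | T1 30-35 | T2 35-50 |
Completion: T1=35  T2=50  T3=30  T4=18
Turnaround (C−A): T1=35  T2=50  T3=30  T4=15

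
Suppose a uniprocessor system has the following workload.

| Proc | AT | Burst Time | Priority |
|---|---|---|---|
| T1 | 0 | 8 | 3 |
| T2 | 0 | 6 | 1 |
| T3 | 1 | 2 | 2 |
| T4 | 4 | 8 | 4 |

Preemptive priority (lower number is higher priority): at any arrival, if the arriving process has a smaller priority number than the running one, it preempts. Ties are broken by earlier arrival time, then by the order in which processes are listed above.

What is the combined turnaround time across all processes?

Gantt: | T2 0-6 | T3 6-8 | T1 8-16 | T4 16-24 |
Completion: T1=16  T2=6  T3=8  T4=24
Turnaround (C−A): T1=16  T2=6  T3=7  T4=20
Turnaround = completion − arrival: T1=16, T2=6, T3=7, T4=20
Total turnaround = 16 + 6 + 7 + 20 = 49

49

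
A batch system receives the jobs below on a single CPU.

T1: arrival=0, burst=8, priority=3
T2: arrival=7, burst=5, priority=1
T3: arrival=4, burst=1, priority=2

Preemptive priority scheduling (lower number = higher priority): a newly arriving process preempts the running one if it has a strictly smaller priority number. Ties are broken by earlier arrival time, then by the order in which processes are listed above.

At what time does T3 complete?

5

Timeline: | T1 0-4 | T3 4-5 | T1 5-7 | T2 7-12 | T1 12-14 |
Completion: T1=14  T2=12  T3=5
Turnaround (C−A): T1=14  T2=5  T3=1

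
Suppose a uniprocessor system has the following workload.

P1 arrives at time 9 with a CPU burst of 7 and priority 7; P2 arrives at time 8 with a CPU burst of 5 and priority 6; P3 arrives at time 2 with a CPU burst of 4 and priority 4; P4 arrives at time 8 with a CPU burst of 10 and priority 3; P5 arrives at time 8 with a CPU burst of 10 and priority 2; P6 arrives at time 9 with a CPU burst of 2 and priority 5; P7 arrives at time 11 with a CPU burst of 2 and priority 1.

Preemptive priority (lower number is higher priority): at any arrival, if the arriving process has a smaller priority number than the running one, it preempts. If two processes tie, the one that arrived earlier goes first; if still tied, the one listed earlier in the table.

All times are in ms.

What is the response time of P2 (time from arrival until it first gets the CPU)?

24

Schedule: | idle 0-2 | P3 2-6 | idle 6-8 | P5 8-11 | P7 11-13 | P5 13-20 | P4 20-30 | P6 30-32 | P2 32-37 | P1 37-44 |
Completion: P1=44  P2=37  P3=6  P4=30  P5=20  P6=32  P7=13
Turnaround (C−A): P1=35  P2=29  P3=4  P4=22  P5=12  P6=23  P7=2
Response(P2) = first start − arrival = 32 − 8 = 24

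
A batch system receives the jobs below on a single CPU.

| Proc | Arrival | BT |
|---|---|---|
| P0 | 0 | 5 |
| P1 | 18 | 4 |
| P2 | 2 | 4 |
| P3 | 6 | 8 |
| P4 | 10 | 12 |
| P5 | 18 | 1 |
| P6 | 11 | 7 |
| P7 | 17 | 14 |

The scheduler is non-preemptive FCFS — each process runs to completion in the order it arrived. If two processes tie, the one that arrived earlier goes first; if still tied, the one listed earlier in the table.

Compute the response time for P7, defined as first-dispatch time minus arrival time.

19

Schedule: | P0 0-5 | P2 5-9 | P3 9-17 | P4 17-29 | P6 29-36 | P7 36-50 | P1 50-54 | P5 54-55 |
Completion: P0=5  P1=54  P2=9  P3=17  P4=29  P5=55  P6=36  P7=50
Response(P7) = first start − arrival = 36 − 17 = 19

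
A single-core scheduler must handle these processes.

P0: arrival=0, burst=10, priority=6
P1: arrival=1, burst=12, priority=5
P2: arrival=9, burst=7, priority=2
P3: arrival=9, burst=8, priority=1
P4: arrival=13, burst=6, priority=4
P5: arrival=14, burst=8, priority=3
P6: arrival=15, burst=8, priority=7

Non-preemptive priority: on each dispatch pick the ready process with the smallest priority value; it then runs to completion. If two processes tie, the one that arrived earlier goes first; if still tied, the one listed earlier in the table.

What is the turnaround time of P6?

44

Timeline: | P0 0-10 | P3 10-18 | P2 18-25 | P5 25-33 | P4 33-39 | P1 39-51 | P6 51-59 |
Completion: P0=10  P1=51  P2=25  P3=18  P4=39  P5=33  P6=59
Turnaround (C−A): P0=10  P1=50  P2=16  P3=9  P4=26  P5=19  P6=44
Turnaround(P6) = completion − arrival = 59 − 15 = 44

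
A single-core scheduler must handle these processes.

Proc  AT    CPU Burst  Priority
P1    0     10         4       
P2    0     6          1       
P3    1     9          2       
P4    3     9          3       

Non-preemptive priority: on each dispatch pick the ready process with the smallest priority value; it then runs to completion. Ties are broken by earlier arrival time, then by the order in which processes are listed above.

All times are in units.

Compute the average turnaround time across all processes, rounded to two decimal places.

18.75

Schedule: | P2 0-6 | P3 6-15 | P4 15-24 | P1 24-34 |
Completion: P1=34  P2=6  P3=15  P4=24
Turnaround times: P1=34, P2=6, P3=14, P4=21
Average turnaround = (34+6+14+21) / 4 = 75/4 = 18.75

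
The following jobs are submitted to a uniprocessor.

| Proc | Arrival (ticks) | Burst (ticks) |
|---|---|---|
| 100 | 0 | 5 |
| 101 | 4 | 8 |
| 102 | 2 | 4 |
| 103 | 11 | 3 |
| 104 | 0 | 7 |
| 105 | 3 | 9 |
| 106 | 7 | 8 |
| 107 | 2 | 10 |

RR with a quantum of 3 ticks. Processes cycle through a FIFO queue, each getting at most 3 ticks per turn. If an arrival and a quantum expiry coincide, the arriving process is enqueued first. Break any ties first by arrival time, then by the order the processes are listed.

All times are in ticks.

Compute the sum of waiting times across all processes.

238

Timeline: | 100 0-3 | 104 3-6 | 102 6-9 | 107 9-12 | 105 12-15 | 100 15-17 | 101 17-20 | 104 20-23 | 106 23-26 | 102 26-27 | 103 27-30 | 107 30-33 | 105 33-36 | 101 36-39 | 104 39-40 | 106 40-43 | 107 43-46 | 105 46-49 | 101 49-51 | 106 51-53 | 107 53-54 |
Completion: 100=17  101=51  102=27  103=30  104=40  105=49  106=53  107=54
Waiting = turnaround − burst: 100=12, 101=39, 102=21, 103=16, 104=33, 105=37, 106=38, 107=42
Total waiting = 12 + 39 + 21 + 16 + 33 + 37 + 38 + 42 = 238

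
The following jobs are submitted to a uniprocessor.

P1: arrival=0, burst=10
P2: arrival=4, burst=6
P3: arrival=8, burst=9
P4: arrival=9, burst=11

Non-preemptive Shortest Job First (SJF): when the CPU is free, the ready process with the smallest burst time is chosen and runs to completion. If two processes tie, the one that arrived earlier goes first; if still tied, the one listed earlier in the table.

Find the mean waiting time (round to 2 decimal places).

Gantt: | P1 0-10 | P2 10-16 | P3 16-25 | P4 25-36 |
Completion: P1=10  P2=16  P3=25  P4=36
Turnaround (C−A): P1=10  P2=12  P3=17  P4=27
Waiting times: P1=0, P2=6, P3=8, P4=16
Average waiting = (0+6+8+16) / 4 = 30/4 = 7.50

7.50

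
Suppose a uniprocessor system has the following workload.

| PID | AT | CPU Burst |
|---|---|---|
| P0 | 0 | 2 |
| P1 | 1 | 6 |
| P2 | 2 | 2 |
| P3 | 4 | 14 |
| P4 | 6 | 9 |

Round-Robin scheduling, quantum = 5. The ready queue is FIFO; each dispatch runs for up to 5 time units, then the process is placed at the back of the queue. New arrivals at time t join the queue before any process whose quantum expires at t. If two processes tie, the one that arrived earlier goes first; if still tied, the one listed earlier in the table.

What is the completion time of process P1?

20

Gantt: | P0 0-2 | P1 2-7 | P2 7-9 | P3 9-14 | P4 14-19 | P1 19-20 | P3 20-25 | P4 25-29 | P3 29-33 |
Completion: P0=2  P1=20  P2=9  P3=33  P4=29
Turnaround (C−A): P0=2  P1=19  P2=7  P3=29  P4=23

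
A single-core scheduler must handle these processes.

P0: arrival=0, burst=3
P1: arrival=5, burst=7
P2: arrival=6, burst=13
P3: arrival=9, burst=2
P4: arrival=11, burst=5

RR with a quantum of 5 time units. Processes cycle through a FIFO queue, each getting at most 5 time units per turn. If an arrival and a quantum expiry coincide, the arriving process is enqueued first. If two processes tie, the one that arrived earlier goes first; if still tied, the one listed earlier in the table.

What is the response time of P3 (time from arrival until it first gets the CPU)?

6

Gantt: | P0 0-3 | idle 3-5 | P1 5-10 | P2 10-15 | P3 15-17 | P1 17-19 | P4 19-24 | P2 24-32 |
Completion: P0=3  P1=19  P2=32  P3=17  P4=24
Turnaround (C−A): P0=3  P1=14  P2=26  P3=8  P4=13
Response(P3) = first start − arrival = 15 − 9 = 6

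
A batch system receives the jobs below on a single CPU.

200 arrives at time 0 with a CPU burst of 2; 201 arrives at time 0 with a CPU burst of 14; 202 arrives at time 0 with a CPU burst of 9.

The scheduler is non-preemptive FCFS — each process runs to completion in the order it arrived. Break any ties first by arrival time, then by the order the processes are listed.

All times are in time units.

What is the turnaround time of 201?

16

Timeline: | 200 0-2 | 201 2-16 | 202 16-25 |
Completion: 200=2  201=16  202=25
Turnaround(201) = completion − arrival = 16 − 0 = 16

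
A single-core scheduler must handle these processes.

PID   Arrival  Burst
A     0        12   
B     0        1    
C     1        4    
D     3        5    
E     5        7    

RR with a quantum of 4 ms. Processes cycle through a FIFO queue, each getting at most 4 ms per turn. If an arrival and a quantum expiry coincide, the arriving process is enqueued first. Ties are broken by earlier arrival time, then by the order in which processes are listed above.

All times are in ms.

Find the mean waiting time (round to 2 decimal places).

Gantt: | A 0-4 | B 4-5 | C 5-9 | D 9-13 | A 13-17 | E 17-21 | D 21-22 | A 22-26 | E 26-29 |
Completion: A=26  B=5  C=9  D=22  E=29
Turnaround (C−A): A=26  B=5  C=8  D=19  E=24
Waiting times: A=14, B=4, C=4, D=14, E=17
Average waiting = (14+4+4+14+17) / 5 = 53/5 = 10.60

10.60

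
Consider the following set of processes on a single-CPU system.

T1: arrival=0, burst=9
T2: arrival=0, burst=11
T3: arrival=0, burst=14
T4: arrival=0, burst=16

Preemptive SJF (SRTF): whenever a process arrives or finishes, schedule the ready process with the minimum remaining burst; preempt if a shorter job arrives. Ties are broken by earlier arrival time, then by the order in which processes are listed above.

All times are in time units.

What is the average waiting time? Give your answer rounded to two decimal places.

Schedule: | T1 0-9 | T2 9-20 | T3 20-34 | T4 34-50 |
Completion: T1=9  T2=20  T3=34  T4=50
Waiting times: T1=0, T2=9, T3=20, T4=34
Average waiting = (0+9+20+34) / 4 = 63/4 = 15.75

15.75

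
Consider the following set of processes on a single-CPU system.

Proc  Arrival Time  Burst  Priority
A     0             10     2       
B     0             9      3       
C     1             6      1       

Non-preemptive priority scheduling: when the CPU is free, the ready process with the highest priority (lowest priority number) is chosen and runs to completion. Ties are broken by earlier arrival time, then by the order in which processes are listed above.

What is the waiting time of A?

Schedule: | A 0-10 | C 10-16 | B 16-25 |
Completion: A=10  B=25  C=16
Waiting(A) = turnaround − burst = 10 − 10 = 0

0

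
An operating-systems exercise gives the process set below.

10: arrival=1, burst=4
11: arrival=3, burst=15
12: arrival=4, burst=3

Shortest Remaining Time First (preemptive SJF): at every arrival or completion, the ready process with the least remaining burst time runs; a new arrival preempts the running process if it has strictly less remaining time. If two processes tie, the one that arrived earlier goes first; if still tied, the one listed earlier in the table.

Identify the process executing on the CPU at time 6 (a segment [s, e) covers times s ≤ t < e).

12

Schedule: | idle 0-1 | 10 1-5 | 12 5-8 | 11 8-23 |
Completion: 10=5  11=23  12=8
Turnaround (C−A): 10=4  11=20  12=4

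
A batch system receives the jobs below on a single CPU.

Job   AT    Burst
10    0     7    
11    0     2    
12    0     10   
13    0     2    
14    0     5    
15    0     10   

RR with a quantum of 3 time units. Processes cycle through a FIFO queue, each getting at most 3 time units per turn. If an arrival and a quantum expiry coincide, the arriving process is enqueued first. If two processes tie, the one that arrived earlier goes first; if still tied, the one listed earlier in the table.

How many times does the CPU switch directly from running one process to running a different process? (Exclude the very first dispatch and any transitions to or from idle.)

14

Timeline: | 10 0-3 | 11 3-5 | 12 5-8 | 13 8-10 | 14 10-13 | 15 13-16 | 10 16-19 | 12 19-22 | 14 22-24 | 15 24-27 | 10 27-28 | 12 28-31 | 15 31-34 | 12 34-35 | 15 35-36 |
Completion: 10=28  11=5  12=35  13=10  14=24  15=36
Turnaround (C−A): 10=28  11=5  12=35  13=10  14=24  15=36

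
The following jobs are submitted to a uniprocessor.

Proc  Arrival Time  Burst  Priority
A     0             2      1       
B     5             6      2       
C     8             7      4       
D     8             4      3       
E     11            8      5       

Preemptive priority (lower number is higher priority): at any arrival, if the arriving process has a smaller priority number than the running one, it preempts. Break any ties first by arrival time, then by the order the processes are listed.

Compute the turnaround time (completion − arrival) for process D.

Gantt: | A 0-2 | idle 2-5 | B 5-11 | D 11-15 | C 15-22 | E 22-30 |
Completion: A=2  B=11  C=22  D=15  E=30
Turnaround(D) = completion − arrival = 15 − 8 = 7

7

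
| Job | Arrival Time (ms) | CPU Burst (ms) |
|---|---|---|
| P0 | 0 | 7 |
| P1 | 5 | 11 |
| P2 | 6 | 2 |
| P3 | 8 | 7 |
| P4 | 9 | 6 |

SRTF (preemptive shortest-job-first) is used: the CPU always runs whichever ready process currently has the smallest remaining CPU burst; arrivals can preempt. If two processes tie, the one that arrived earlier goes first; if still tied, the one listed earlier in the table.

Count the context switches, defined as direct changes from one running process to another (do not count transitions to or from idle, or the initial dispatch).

Schedule: | P0 0-7 | P2 7-9 | P4 9-15 | P3 15-22 | P1 22-33 |
Completion: P0=7  P1=33  P2=9  P3=22  P4=15
Turnaround (C−A): P0=7  P1=28  P2=3  P3=14  P4=6

4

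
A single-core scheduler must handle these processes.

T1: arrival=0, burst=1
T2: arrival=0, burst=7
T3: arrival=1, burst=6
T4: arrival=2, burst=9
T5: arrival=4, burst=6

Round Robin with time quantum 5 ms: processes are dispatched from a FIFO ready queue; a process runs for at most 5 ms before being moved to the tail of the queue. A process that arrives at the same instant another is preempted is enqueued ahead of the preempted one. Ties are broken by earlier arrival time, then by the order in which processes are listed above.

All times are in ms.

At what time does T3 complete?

Gantt: | T1 0-1 | T2 1-6 | T3 6-11 | T4 11-16 | T5 16-21 | T2 21-23 | T3 23-24 | T4 24-28 | T5 28-29 |
Completion: T1=1  T2=23  T3=24  T4=28  T5=29
Turnaround (C−A): T1=1  T2=23  T3=23  T4=26  T5=25

24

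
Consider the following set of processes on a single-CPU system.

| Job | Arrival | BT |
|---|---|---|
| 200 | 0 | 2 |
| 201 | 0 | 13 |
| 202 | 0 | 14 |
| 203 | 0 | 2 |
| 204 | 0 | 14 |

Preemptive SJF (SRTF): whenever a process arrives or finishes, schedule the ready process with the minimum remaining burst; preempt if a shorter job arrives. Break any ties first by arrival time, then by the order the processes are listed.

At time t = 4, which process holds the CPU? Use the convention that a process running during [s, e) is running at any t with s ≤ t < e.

Schedule: | 200 0-2 | 203 2-4 | 201 4-17 | 202 17-31 | 204 31-45 |
Completion: 200=2  201=17  202=31  203=4  204=45
Turnaround (C−A): 200=2  201=17  202=31  203=4  204=45

201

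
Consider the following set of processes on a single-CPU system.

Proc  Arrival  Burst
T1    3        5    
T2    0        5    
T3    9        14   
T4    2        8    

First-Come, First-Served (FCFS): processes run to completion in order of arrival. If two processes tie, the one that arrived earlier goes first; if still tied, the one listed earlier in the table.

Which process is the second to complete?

Timeline: | T2 0-5 | T4 5-13 | T1 13-18 | T3 18-32 |
Completion: T1=18  T2=5  T3=32  T4=13
Turnaround (C−A): T1=15  T2=5  T3=23  T4=11
Finish order: T2 → T4 → T1 → T3

T4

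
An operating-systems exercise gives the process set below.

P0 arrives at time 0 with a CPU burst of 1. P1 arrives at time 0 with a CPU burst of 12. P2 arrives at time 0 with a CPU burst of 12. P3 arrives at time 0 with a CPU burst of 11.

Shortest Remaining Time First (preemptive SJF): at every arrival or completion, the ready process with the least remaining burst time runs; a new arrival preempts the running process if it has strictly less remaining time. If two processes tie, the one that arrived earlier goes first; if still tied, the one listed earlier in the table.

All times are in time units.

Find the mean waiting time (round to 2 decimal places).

9.25

Timeline: | P0 0-1 | P3 1-12 | P1 12-24 | P2 24-36 |
Completion: P0=1  P1=24  P2=36  P3=12
Turnaround (C−A): P0=1  P1=24  P2=36  P3=12
Waiting times: P0=0, P1=12, P2=24, P3=1
Average waiting = (0+12+24+1) / 4 = 37/4 = 9.25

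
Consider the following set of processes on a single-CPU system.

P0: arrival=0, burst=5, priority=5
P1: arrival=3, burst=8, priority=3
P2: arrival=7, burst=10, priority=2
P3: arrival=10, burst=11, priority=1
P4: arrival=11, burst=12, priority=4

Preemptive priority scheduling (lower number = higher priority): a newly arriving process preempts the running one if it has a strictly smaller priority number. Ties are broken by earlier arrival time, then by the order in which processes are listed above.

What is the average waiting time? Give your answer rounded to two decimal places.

18.80

Gantt: | P0 0-3 | P1 3-7 | P2 7-10 | P3 10-21 | P2 21-28 | P1 28-32 | P4 32-44 | P0 44-46 |
Completion: P0=46  P1=32  P2=28  P3=21  P4=44
Turnaround (C−A): P0=46  P1=29  P2=21  P3=11  P4=33
Waiting times: P0=41, P1=21, P2=11, P3=0, P4=21
Average waiting = (41+21+11+0+21) / 5 = 94/5 = 18.80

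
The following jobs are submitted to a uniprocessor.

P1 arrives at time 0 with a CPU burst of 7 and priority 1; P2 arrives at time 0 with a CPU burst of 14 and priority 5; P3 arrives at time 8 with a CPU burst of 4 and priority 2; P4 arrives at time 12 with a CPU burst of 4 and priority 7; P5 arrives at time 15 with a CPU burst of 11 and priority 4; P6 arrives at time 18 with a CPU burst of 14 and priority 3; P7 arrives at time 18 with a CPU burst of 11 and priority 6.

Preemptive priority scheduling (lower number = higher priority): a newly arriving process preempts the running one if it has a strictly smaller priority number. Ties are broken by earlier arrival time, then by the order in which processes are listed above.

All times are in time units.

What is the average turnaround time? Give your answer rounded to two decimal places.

28.00

Schedule: | P1 0-7 | P2 7-8 | P3 8-12 | P2 12-15 | P5 15-18 | P6 18-32 | P5 32-40 | P2 40-50 | P7 50-61 | P4 61-65 |
Completion: P1=7  P2=50  P3=12  P4=65  P5=40  P6=32  P7=61
Turnaround (C−A): P1=7  P2=50  P3=4  P4=53  P5=25  P6=14  P7=43
Turnaround times: P1=7, P2=50, P3=4, P4=53, P5=25, P6=14, P7=43
Average turnaround = (7+50+4+53+25+14+43) / 7 = 196/7 = 28.00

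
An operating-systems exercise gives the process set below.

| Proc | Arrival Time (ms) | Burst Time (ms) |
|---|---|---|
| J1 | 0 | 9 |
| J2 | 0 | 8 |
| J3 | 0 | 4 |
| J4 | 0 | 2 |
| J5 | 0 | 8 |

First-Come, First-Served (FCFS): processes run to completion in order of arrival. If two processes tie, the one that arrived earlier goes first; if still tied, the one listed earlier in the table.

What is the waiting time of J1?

Timeline: | J1 0-9 | J2 9-17 | J3 17-21 | J4 21-23 | J5 23-31 |
Completion: J1=9  J2=17  J3=21  J4=23  J5=31
Turnaround (C−A): J1=9  J2=17  J3=21  J4=23  J5=31
Waiting(J1) = turnaround − burst = 9 − 9 = 0

0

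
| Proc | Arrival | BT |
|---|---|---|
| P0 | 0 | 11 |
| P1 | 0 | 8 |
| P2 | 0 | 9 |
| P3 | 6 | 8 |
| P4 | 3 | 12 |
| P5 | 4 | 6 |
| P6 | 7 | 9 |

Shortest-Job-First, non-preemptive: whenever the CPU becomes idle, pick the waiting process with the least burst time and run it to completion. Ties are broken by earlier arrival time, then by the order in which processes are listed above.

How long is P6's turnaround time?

Gantt: | P1 0-8 | P5 8-14 | P3 14-22 | P2 22-31 | P6 31-40 | P0 40-51 | P4 51-63 |
Completion: P0=51  P1=8  P2=31  P3=22  P4=63  P5=14  P6=40
Turnaround (C−A): P0=51  P1=8  P2=31  P3=16  P4=60  P5=10  P6=33
Turnaround(P6) = completion − arrival = 40 − 7 = 33

33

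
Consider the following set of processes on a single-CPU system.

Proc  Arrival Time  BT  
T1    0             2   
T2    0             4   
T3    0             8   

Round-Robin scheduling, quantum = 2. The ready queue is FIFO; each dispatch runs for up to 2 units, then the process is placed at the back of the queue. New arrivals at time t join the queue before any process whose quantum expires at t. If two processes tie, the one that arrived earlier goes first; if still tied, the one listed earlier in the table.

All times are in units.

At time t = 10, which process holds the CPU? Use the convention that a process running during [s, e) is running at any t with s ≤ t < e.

T3

Timeline: | T1 0-2 | T2 2-4 | T3 4-6 | T2 6-8 | T3 8-14 |
Completion: T1=2  T2=8  T3=14
Turnaround (C−A): T1=2  T2=8  T3=14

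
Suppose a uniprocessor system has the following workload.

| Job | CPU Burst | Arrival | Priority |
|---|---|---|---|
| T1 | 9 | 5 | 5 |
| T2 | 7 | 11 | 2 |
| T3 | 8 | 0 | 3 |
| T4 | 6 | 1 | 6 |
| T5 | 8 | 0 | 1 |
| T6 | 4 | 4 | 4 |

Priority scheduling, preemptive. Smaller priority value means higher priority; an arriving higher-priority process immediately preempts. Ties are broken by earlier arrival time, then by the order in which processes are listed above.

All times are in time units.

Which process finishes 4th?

T6

Timeline: | T5 0-8 | T3 8-11 | T2 11-18 | T3 18-23 | T6 23-27 | T1 27-36 | T4 36-42 |
Completion: T1=36  T2=18  T3=23  T4=42  T5=8  T6=27
Turnaround (C−A): T1=31  T2=7  T3=23  T4=41  T5=8  T6=23
Finish order: T5 → T2 → T3 → T6 → T1 → T4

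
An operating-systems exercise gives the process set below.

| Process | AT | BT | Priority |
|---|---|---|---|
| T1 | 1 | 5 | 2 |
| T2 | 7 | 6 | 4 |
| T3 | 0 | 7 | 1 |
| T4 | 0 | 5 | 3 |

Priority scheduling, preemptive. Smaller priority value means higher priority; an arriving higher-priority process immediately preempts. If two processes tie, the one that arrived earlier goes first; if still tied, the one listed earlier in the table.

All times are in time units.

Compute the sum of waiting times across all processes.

28

Gantt: | T3 0-7 | T1 7-12 | T4 12-17 | T2 17-23 |
Completion: T1=12  T2=23  T3=7  T4=17
Turnaround (C−A): T1=11  T2=16  T3=7  T4=17
Waiting = turnaround − burst: T1=6, T2=10, T3=0, T4=12
Total waiting = 6 + 10 + 0 + 12 = 28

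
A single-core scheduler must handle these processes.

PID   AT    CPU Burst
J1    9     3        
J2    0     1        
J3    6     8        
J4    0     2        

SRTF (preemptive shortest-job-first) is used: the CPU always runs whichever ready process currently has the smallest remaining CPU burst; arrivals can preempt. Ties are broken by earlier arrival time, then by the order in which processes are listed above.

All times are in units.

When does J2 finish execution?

1

Timeline: | J2 0-1 | J4 1-3 | idle 3-6 | J3 6-9 | J1 9-12 | J3 12-17 |
Completion: J1=12  J2=1  J3=17  J4=3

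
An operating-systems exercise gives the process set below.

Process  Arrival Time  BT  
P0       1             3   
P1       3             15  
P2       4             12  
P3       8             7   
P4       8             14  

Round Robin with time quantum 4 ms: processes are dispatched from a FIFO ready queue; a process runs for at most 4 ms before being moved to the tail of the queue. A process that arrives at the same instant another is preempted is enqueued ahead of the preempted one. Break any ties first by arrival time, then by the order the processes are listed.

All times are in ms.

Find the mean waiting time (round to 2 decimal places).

21.00

Timeline: | idle 0-1 | P0 1-4 | P1 4-8 | P2 8-12 | P3 12-16 | P4 16-20 | P1 20-24 | P2 24-28 | P3 28-31 | P4 31-35 | P1 35-39 | P2 39-43 | P4 43-47 | P1 47-50 | P4 50-52 |
Completion: P0=4  P1=50  P2=43  P3=31  P4=52
Turnaround (C−A): P0=3  P1=47  P2=39  P3=23  P4=44
Waiting times: P0=0, P1=32, P2=27, P3=16, P4=30
Average waiting = (0+32+27+16+30) / 5 = 105/5 = 21.00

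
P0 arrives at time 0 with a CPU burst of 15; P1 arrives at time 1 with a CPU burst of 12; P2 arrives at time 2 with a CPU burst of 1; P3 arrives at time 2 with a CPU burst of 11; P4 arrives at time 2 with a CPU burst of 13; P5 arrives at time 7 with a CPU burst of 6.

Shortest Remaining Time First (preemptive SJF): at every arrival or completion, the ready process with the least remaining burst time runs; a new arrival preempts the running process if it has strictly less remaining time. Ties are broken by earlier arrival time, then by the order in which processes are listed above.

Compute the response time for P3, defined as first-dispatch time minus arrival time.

18

Schedule: | P0 0-1 | P1 1-2 | P2 2-3 | P1 3-7 | P5 7-13 | P1 13-20 | P3 20-31 | P4 31-44 | P0 44-58 |
Completion: P0=58  P1=20  P2=3  P3=31  P4=44  P5=13
Turnaround (C−A): P0=58  P1=19  P2=1  P3=29  P4=42  P5=6
Response(P3) = first start − arrival = 20 − 2 = 18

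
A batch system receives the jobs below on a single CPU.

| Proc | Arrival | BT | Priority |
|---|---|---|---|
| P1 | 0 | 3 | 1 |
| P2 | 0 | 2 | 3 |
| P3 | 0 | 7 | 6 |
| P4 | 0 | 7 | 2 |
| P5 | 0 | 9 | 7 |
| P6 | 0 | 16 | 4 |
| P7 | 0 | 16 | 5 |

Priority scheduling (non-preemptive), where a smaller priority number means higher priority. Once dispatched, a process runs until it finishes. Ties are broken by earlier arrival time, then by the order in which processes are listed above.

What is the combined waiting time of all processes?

148

Schedule: | P1 0-3 | P4 3-10 | P2 10-12 | P6 12-28 | P7 28-44 | P3 44-51 | P5 51-60 |
Completion: P1=3  P2=12  P3=51  P4=10  P5=60  P6=28  P7=44
Turnaround (C−A): P1=3  P2=12  P3=51  P4=10  P5=60  P6=28  P7=44
Waiting = turnaround − burst: P1=0, P2=10, P3=44, P4=3, P5=51, P6=12, P7=28
Total waiting = 0 + 10 + 44 + 3 + 51 + 12 + 28 = 148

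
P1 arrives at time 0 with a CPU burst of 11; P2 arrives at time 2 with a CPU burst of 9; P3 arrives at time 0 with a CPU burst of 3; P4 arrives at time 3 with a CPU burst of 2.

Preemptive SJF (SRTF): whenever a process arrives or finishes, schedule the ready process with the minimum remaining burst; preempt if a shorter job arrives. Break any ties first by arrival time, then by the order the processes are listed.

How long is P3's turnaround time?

3

Gantt: | P3 0-3 | P4 3-5 | P2 5-14 | P1 14-25 |
Completion: P1=25  P2=14  P3=3  P4=5
Turnaround (C−A): P1=25  P2=12  P3=3  P4=2
Turnaround(P3) = completion − arrival = 3 − 0 = 3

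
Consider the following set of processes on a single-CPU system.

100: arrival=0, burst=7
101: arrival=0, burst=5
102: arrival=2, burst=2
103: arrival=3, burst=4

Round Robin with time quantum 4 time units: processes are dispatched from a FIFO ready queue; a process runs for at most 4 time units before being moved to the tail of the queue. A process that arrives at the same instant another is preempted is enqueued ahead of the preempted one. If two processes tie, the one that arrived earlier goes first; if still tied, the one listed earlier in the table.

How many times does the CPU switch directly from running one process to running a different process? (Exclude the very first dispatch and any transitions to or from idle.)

Gantt: | 100 0-4 | 101 4-8 | 102 8-10 | 103 10-14 | 100 14-17 | 101 17-18 |
Completion: 100=17  101=18  102=10  103=14
Turnaround (C−A): 100=17  101=18  102=8  103=11

5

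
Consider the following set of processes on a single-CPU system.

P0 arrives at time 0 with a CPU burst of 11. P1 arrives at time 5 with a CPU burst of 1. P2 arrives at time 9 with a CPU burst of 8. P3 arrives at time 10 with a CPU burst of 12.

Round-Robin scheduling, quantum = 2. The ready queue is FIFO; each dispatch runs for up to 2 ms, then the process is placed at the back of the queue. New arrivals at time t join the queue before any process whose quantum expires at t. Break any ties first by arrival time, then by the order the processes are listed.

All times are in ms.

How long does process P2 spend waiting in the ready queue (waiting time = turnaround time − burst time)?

Schedule: | P0 0-6 | P1 6-7 | P0 7-9 | P2 9-11 | P0 11-13 | P3 13-15 | P2 15-17 | P0 17-18 | P3 18-20 | P2 20-22 | P3 22-24 | P2 24-26 | P3 26-32 |
Completion: P0=18  P1=7  P2=26  P3=32
Turnaround (C−A): P0=18  P1=2  P2=17  P3=22
Waiting(P2) = turnaround − burst = 17 − 8 = 9

9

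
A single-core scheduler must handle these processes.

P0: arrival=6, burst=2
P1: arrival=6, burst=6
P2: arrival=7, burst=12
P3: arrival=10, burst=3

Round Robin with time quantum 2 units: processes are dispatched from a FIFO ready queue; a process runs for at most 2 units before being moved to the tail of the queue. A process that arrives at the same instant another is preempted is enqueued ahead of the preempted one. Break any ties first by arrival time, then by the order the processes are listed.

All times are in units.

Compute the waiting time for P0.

0

Gantt: | idle 0-6 | P0 6-8 | P1 8-10 | P2 10-12 | P3 12-14 | P1 14-16 | P2 16-18 | P3 18-19 | P1 19-21 | P2 21-29 |
Completion: P0=8  P1=21  P2=29  P3=19
Waiting(P0) = turnaround − burst = 2 − 2 = 0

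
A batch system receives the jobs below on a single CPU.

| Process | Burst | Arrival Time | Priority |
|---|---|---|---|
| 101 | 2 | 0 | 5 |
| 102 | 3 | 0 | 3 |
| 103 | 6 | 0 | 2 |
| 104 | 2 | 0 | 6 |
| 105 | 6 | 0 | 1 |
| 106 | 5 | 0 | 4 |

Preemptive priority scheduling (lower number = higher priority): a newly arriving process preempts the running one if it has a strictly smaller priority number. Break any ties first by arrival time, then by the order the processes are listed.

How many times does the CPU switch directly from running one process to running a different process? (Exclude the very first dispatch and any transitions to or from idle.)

Timeline: | 105 0-6 | 103 6-12 | 102 12-15 | 106 15-20 | 101 20-22 | 104 22-24 |
Completion: 101=22  102=15  103=12  104=24  105=6  106=20

5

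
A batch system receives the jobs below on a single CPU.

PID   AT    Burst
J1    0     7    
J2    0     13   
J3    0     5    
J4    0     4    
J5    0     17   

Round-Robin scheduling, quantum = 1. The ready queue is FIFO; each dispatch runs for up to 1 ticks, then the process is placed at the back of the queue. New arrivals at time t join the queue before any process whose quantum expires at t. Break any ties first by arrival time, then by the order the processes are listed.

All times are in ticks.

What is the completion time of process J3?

23

Schedule: | J1 0-1 | J2 1-2 | J3 2-3 | J4 3-4 | J5 4-5 | J1 5-6 | J2 6-7 | J3 7-8 | J4 8-9 | J5 9-10 | J1 10-11 | J2 11-12 | J3 12-13 | J4 13-14 | J5 14-15 | J1 15-16 | J2 16-17 | J3 17-18 | J4 18-19 | J5 19-20 | J1 20-21 | J2 21-22 | J3 22-23 | J5 23-24 | J1 24-25 | J2 25-26 | J5 26-27 | J1 27-28 | J2 28-29 | J5 29-30 | J2 30-31 | J5 31-32 | J2 32-33 | J5 33-34 | J2 34-35 | J5 35-36 | J2 36-37 | J5 37-38 | J2 38-39 | J5 39-40 | J2 40-41 | J5 41-46 |
Completion: J1=28  J2=41  J3=23  J4=19  J5=46
Turnaround (C−A): J1=28  J2=41  J3=23  J4=19  J5=46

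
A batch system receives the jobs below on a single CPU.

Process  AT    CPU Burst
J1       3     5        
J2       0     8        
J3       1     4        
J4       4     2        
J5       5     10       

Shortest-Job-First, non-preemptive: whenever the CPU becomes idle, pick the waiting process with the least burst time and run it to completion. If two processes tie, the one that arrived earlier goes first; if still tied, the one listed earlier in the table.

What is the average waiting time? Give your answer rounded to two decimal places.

7.60

Timeline: | J2 0-8 | J4 8-10 | J3 10-14 | J1 14-19 | J5 19-29 |
Completion: J1=19  J2=8  J3=14  J4=10  J5=29
Turnaround (C−A): J1=16  J2=8  J3=13  J4=6  J5=24
Waiting times: J1=11, J2=0, J3=9, J4=4, J5=14
Average waiting = (11+0+9+4+14) / 5 = 38/5 = 7.60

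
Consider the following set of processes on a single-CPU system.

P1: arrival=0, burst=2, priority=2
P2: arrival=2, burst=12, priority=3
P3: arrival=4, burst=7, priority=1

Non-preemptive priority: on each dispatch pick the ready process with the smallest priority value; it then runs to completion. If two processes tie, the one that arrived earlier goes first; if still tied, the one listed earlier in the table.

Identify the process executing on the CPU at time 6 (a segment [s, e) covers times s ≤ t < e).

Gantt: | P1 0-2 | P2 2-14 | P3 14-21 |
Completion: P1=2  P2=14  P3=21
Turnaround (C−A): P1=2  P2=12  P3=17

P2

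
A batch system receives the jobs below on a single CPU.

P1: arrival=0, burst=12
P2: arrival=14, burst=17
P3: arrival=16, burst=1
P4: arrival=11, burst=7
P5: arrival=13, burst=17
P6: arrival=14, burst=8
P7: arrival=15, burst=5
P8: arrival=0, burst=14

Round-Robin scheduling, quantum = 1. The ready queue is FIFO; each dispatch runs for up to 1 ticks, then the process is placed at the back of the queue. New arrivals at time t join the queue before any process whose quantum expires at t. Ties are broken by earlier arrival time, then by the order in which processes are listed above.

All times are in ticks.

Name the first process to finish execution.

Timeline: | P1 0-1 | P8 1-2 | P1 2-3 | P8 3-4 | P1 4-5 | P8 5-6 | P1 6-7 | P8 7-8 | P1 8-9 | P8 9-10 | P1 10-11 | P8 11-12 | P4 12-13 | P1 13-14 | P8 14-15 | P5 15-16 | P4 16-17 | P2 17-18 | P6 18-19 | P1 19-20 | P7 20-21 | P8 21-22 | P3 22-23 | P5 23-24 | P4 24-25 | P2 25-26 | P6 26-27 | P1 27-28 | P7 28-29 | P8 29-30 | P5 30-31 | P4 31-32 | P2 32-33 | P6 33-34 | P1 34-35 | P7 35-36 | P8 36-37 | P5 37-38 | P4 38-39 | P2 39-40 | P6 40-41 | P1 41-42 | P7 42-43 | P8 43-44 | P5 44-45 | P4 45-46 | P2 46-47 | P6 47-48 | P1 48-49 | P7 49-50 | P8 50-51 | P5 51-52 | P4 52-53 | P2 53-54 | P6 54-55 | P8 55-56 | P5 56-57 | P2 57-58 | P6 58-59 | P8 59-60 | P5 60-61 | P2 61-62 | P6 62-63 | P5 63-64 | P2 64-65 | P5 65-66 | P2 66-67 | P5 67-68 | P2 68-69 | P5 69-70 | P2 70-71 | P5 71-72 | P2 72-73 | P5 73-74 | P2 74-75 | P5 75-76 | P2 76-77 | P5 77-78 | P2 78-79 | P5 79-80 | P2 80-81 |
Completion: P1=49  P2=81  P3=23  P4=53  P5=80  P6=63  P7=50  P8=60
Turnaround (C−A): P1=49  P2=67  P3=7  P4=42  P5=67  P6=49  P7=35  P8=60
Finish order: P3 → P1 → P7 → P4 → P8 → P6 → P5 → P2

P3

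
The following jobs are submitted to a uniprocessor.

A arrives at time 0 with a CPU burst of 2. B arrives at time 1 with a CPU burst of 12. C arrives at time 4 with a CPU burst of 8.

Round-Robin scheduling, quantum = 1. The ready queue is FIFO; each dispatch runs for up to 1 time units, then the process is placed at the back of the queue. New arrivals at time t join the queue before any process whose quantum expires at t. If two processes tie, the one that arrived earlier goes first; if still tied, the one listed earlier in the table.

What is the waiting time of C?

7

Schedule: | A 0-1 | B 1-2 | A 2-3 | B 3-4 | C 4-5 | B 5-6 | C 6-7 | B 7-8 | C 8-9 | B 9-10 | C 10-11 | B 11-12 | C 12-13 | B 13-14 | C 14-15 | B 15-16 | C 16-17 | B 17-18 | C 18-19 | B 19-22 |
Completion: A=3  B=22  C=19
Turnaround (C−A): A=3  B=21  C=15
Waiting(C) = turnaround − burst = 15 − 8 = 7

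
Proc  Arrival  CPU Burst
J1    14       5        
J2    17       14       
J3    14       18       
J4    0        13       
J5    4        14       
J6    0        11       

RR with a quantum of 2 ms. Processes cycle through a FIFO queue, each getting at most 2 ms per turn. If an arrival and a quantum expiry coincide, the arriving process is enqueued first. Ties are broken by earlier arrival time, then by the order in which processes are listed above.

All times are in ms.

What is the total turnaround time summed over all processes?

Timeline: | J4 0-2 | J6 2-4 | J4 4-6 | J5 6-8 | J6 8-10 | J4 10-12 | J5 12-14 | J6 14-16 | J4 16-18 | J1 18-20 | J3 20-22 | J5 22-24 | J6 24-26 | J2 26-28 | J4 28-30 | J1 30-32 | J3 32-34 | J5 34-36 | J6 36-38 | J2 38-40 | J4 40-42 | J1 42-43 | J3 43-45 | J5 45-47 | J6 47-48 | J2 48-50 | J4 50-51 | J3 51-53 | J5 53-55 | J2 55-57 | J3 57-59 | J5 59-61 | J2 61-63 | J3 63-65 | J2 65-67 | J3 67-69 | J2 69-71 | J3 71-75 |
Completion: J1=43  J2=71  J3=75  J4=51  J5=61  J6=48
Turnaround = completion − arrival: J1=29, J2=54, J3=61, J4=51, J5=57, J6=48
Total turnaround = 29 + 54 + 61 + 51 + 57 + 48 = 300

300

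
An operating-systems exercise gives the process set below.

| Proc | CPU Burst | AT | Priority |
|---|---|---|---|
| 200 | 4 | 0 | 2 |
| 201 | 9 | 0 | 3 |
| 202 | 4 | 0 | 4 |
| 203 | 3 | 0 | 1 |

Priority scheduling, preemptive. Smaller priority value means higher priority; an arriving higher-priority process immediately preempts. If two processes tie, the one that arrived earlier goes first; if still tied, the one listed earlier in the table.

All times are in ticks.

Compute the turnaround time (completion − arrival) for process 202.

Timeline: | 203 0-3 | 200 3-7 | 201 7-16 | 202 16-20 |
Completion: 200=7  201=16  202=20  203=3
Turnaround (C−A): 200=7  201=16  202=20  203=3
Turnaround(202) = completion − arrival = 20 − 0 = 20

20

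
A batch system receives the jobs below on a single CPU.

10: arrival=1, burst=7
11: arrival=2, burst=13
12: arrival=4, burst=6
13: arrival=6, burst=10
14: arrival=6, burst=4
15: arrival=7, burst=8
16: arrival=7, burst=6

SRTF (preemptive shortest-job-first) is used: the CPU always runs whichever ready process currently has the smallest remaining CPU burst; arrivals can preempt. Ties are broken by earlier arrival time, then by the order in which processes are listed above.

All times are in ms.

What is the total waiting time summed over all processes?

104

Timeline: | idle 0-1 | 10 1-8 | 14 8-12 | 12 12-18 | 16 18-24 | 15 24-32 | 13 32-42 | 11 42-55 |
Completion: 10=8  11=55  12=18  13=42  14=12  15=32  16=24
Turnaround (C−A): 10=7  11=53  12=14  13=36  14=6  15=25  16=17
Waiting = turnaround − burst: 10=0, 11=40, 12=8, 13=26, 14=2, 15=17, 16=11
Total waiting = 0 + 40 + 8 + 26 + 2 + 17 + 11 = 104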